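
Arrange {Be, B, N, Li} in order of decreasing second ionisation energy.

After 1 electron has been removed, what remains? Be⁺ still has 1 valence electron; B⁺ still has 2 valence electrons; N⁺ still has 4 valence electrons; Li⁺ is the bare [He] core.
Pulling an electron out of a noble-gas core costs far more than removing a remaining valence electron, so Li sits at the high end of IE_2.
Valence configurations: Be⁺ [He]2s¹, B⁺ [He]2s², N⁺ [He]2s²2p².
The numbers (kJ/mol): Be 1757, B 2427, N 2856, Li 7298.
Overall IE_2 order: Be < B < N < Li.

Li, N, B, Be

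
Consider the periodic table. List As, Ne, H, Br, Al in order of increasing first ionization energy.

Al < As < Br < H < Ne

H is in period 1, group 1; Ne is in period 2, group 18; Al is in period 3, group 13; As is in period 4, group 15; Br is in period 4, group 17.
First ionization energy rises across a period (greater Z_eff holds electrons more tightly) and falls down a group (valence electrons are farther from the nucleus).
Here both period and group differ, so the two effects have to be weighed against each other.
As > Al: the two effects oppose for this pair; the across-period effect wins (947 vs 578 kJ/mol).
Br > As: Br lies to the right of As in period 4, so the across-period effect alone puts Br higher.
H > Br: period and group pull opposite ways; the down-group shift dominates (1312 vs 1140 kJ/mol).
Ne > H: period and group pull opposite ways; the across-period shift dominates (2081 vs 1312 kJ/mol).
Approximate values (kJ/mol): H 1312, Ne 2081, Al 578, As 947, Br 1140.
So from lowest to highest: Al < As < Br < H < Ne.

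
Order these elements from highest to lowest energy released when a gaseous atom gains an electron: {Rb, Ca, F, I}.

F > I > Rb > Ca

F is in period 2, group 17; Ca is in period 4, group 2; Rb is in period 5, group 1; I is in period 5, group 17.
EA tends to increase across a period and decrease down a group, though the pattern is less regular than for IE or radius.
Here both period and group differ, so the two effects have to be weighed against each other.
Rb > Ca: this pair runs against the simple trend — see the exception note.
I > Rb: both are in period 5; the period trend gives I the larger value.
F > I: they share group 17; the group trend gives F the larger value.
Note the exception: Rb has a higher electron affinity than Ca, contrary to the simple trend — adding an electron to Ca (ns²) has to open a new, higher-energy np subshell, which is unfavourable.
Approximate values (kJ/mol): F 328, Ca 2, Rb 47, I 295.
So from highest to lowest: F > I > Rb > Ca.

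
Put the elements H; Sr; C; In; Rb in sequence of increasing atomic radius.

Moving right in a period, electrons are added to the same shell under a stronger nuclear pull, so atoms get smaller; moving down, a new shell is opened and atoms get larger.
These span different periods and groups, so the two trends combine.
C > H: period and group pull opposite ways; the down-group shift dominates (75 vs 32 pm).
In > C: both effects reinforce here, so In is clearly the larger of the two.
Sr > In: both are in period 5; the period trend gives Sr the larger value.
Rb > Sr: both are in period 5; the period trend gives Rb the larger value.
For reference (pm): H 32, C 75, Rb 210, Sr 185, In 142.
So from smallest to largest: H < C < In < Sr < Rb.

H < C < In < Sr < Rb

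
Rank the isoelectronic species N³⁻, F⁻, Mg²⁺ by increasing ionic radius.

All of these have 10 electrons, so size is governed by nuclear charge alone: the more protons, the stronger the pull on the same electron cloud, and the smaller the ion.
Nuclear charges: Mg²⁺ (Z=12), F⁻ (Z=9), N³⁻ (Z=7).
Smallest to largest: Mg²⁺ < F⁻ < N³⁻.

Mg²⁺, F⁻, N³⁻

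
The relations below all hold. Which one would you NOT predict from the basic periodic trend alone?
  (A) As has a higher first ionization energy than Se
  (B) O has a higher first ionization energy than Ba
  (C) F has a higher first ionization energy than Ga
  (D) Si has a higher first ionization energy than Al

The general trend: first ionization energy increases across a period and decreases down a group.
(A) As (period 4, group 15) vs Se (period 4, group 16): the stated order contradicts the simple trend.
(B) O (period 2, group 16) vs Ba (period 6, group 2): the stated order agrees with the simple trend.
(C) F (period 2, group 17) vs Ga (period 4, group 13): the stated order agrees with the simple trend.
(D) Si (period 3, group 14) vs Al (period 3, group 13): the stated order agrees with the simple trend.
The exception is (A): Se (4p⁴) ionizes more easily than half-filled As (4p³).

(A)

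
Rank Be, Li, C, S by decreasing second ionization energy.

IE_2 is the cost of taking one more electron from the +1 cation: Be⁺ still has 1 valence electron; Li⁺ is the bare [He] core; C⁺ still has 3 valence electrons; S⁺ still has 5 valence electrons.
Breaking into a closed-shell core is much more expensive than removing a leftover valence electron — Li has the largest IE_2 here.
Valence configurations: Be⁺ [He]2s¹, C⁺ [He]2s²2p¹, S⁺ [Ne]3s²3p³.
Approximate IE_2 values (kJ/mol): Be 1757, Li 7298, C 2353, S 2252.
Overall IE_2 order: Be < S < C < Li.

Li, C, S, Be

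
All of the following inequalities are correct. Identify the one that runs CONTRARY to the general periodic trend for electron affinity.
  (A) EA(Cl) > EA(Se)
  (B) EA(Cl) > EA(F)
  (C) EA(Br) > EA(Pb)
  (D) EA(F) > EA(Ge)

The general trend: electron affinity increases across a period and decreases down a group.
(A) Cl (period 3, group 17) vs Se (period 4, group 16): the stated order agrees with the simple trend.
(B) Cl (period 3, group 17) vs F (period 2, group 17): the stated order contradicts the simple trend.
(C) Br (period 4, group 17) vs Pb (period 6, group 14): the stated order agrees with the simple trend.
(D) F (period 2, group 17) vs Ge (period 4, group 14): the stated order agrees with the simple trend.
The exception is (B): F's small 2p subshell makes the incoming electron feel strong e⁻–e⁻ repulsion, so Cl actually releases more energy on gaining an electron.

(B)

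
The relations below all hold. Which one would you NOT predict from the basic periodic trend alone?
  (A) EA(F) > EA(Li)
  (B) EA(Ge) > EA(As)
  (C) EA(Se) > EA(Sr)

The general trend: electron affinity increases across a period and decreases down a group.
(A) F (period 2, group 17) vs Li (period 2, group 1): the stated order agrees with the simple trend.
(B) Ge (period 4, group 14) vs As (period 4, group 15): the stated order contradicts the simple trend.
(C) Se (period 4, group 16) vs Sr (period 5, group 2): the stated order agrees with the simple trend.
The exception is (B): adding an electron to As's half-filled 4p³ is unfavourable, so Ge (4p²) has the more exothermic EA.

(B)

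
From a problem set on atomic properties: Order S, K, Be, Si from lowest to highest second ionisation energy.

Si, Be, S, K

The second ionization energy removes an electron from the +1 ion. For each element: S⁺ still has 5 valence electrons; K⁺ is the bare [Ar] core; Be⁺ still has 1 valence electron; Si⁺ still has 3 valence electrons.
Pulling an electron out of a noble-gas core costs far more than removing a remaining valence electron, so K sits at the high end of IE_2.
Valence configurations: S⁺ [Ne]3s²3p³, Be⁺ [He]2s¹, Si⁺ [Ne]3s²3p¹.
Tabulated IE_2 (kJ/mol): S 2252, K 3052, Be 1757, Si 1577.
Hence IE_2: Si < Be < S < K.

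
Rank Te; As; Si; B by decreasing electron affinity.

Te > Si > As > B

B is in period 2, group 13; Si is in period 3, group 14; As is in period 4, group 15; Te is in period 5, group 16.
Electron affinity generally becomes more exothermic across a period toward the halogens and less exothermic down a group.
A diagonal step moves right (one effect) and down (the opposite effect) at once.
As > B: period and group pull opposite ways; the across-period shift dominates (78 vs 27 kJ/mol).
Si > As: the two effects oppose for this pair; the down-group effect wins (134 vs 78 kJ/mol).
Te > Si: period and group pull opposite ways; the across-period shift dominates (190 vs 134 kJ/mol).
Tabulated electron affinity (kJ/mol): B 27, Si 134, As 78, Te 190.
So from highest to lowest: Te > Si > As > B.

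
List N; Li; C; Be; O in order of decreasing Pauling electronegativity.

O, N, C, Be, Li

Li is in period 2, group 1; Be is in period 2, group 2; C is in period 2, group 14; N is in period 2, group 15; O is in period 2, group 16.
EN rises left→right (higher Z_eff, smaller atoms) and falls top→bottom (larger, more shielded atoms).
All lie in period 2, so electronegativity increases left to right.
So from highest to lowest: O > N > C > Be > Li.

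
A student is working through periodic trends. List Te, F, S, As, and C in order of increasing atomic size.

C is in period 2, group 14; F is in period 2, group 17; S is in period 3, group 16; As is in period 4, group 15; Te is in period 5, group 16.
Atomic radius shrinks across a period as nuclear charge pulls the same shell inward, and grows down a group as new shells are added.
These span different periods and groups, so the two trends combine.
C > F: both are in period 2; the period trend gives C the larger value.
S > C: the two effects oppose for this pair; the down-group effect wins (103 vs 75 pm).
As > S: relative to S, both the across-period and down-group shifts push As's atomic radius up.
Te > As: period and group pull opposite ways; the down-group shift dominates (136 vs 121 pm).
Approximate values (pm): C 75, F 64, S 103, As 121, Te 136.
So from smallest to largest: F < C < S < As < Te.

F < C < S < As < Te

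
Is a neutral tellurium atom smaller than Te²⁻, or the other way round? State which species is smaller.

Te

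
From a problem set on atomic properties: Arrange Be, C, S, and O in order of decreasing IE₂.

Consider each +1 ion: Be⁺ still has 1 valence electron; C⁺ still has 3 valence electrons; S⁺ still has 5 valence electrons; O⁺ still has 5 valence electrons.
All are still removing valence electrons, so compare the +1 ions as you would atoms: IE_2 generally rises across a period (higher Z_eff) and falls down a group (larger shell), subject to the usual subshell exceptions.
Valence configurations: Be⁺ [He]2s¹, C⁺ [He]2s²2p¹, S⁺ [Ne]3s²3p³, O⁺ [He]2s²2p³.
The numbers (kJ/mol): Be 1757, C 2353, S 2252, O 3388.
Overall IE_2 order: Be < S < C < O.

O > C > S > Be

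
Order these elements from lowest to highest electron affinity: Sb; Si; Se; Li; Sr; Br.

Li is in period 2, group 1; Si is in period 3, group 14; Se is in period 4, group 16; Br is in period 4, group 17; Sr is in period 5, group 2; Sb is in period 5, group 15.
EA tends to increase across a period and decrease down a group, though the pattern is less regular than for IE or radius.
Neither a single period nor a single group — weigh both effects.
Li > Sr: the two effects oppose for this pair; the down-group effect wins (60 vs 5 kJ/mol).
Sb > Li: period and group pull opposite ways; the across-period shift dominates (103 vs 60 kJ/mol).
Si > Sb: period and group pull opposite ways; the down-group shift dominates (134 vs 103 kJ/mol).
Se > Si: the two effects oppose for this pair; the across-period effect wins (195 vs 134 kJ/mol).
Br > Se: both are in period 4; the period trend gives Br the larger value.
For reference (kJ/mol): Li 60, Si 134, Se 195, Br 325, Sr 5, Sb 103.
So from lowest to highest: Sr < Li < Sb < Si < Se < Br.

Sr, Li, Sb, Si, Se, Br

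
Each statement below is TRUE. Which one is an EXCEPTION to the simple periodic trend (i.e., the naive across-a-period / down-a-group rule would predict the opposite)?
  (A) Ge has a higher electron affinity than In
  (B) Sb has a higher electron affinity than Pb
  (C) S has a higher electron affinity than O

The general trend: electron affinity increases across a period and decreases down a group.
(A) Ge (period 4, group 14) vs In (period 5, group 13): the stated order agrees with the simple trend.
(B) Sb (period 5, group 15) vs Pb (period 6, group 14): the stated order agrees with the simple trend.
(C) S (period 3, group 16) vs O (period 2, group 16): the stated order contradicts the simple trend.
The exception is (C): the compact 2p subshell of O repels the added electron more than S's larger 3p does.

(C)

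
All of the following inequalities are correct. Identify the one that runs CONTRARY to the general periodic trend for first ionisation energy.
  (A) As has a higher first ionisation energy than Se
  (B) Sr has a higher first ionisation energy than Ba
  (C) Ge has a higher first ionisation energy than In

(A)

The general trend: first ionisation energy increases across a period and decreases down a group.
(A) As (period 4, group 15) vs Se (period 4, group 16): the stated order contradicts the simple trend.
(B) Sr (period 5, group 2) vs Ba (period 6, group 2): the stated order agrees with the simple trend.
(C) Ge (period 4, group 14) vs In (period 5, group 13): the stated order agrees with the simple trend.
The exception is (A): Se (4p⁴) ionizes more easily than half-filled As (4p³).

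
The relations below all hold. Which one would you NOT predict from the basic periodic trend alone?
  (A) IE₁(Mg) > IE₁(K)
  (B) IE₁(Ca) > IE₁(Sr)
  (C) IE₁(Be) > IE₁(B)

The general trend: IE₁ increases across a period and decreases down a group.
(A) Mg (period 3, group 2) vs K (period 4, group 1): the stated order agrees with the simple trend.
(B) Ca (period 4, group 2) vs Sr (period 5, group 2): the stated order agrees with the simple trend.
(C) Be (period 2, group 2) vs B (period 2, group 13): the stated order contradicts the simple trend.
The exception is (C): removing B's lone 2p electron is easier than breaking Be's filled 2s².

(C)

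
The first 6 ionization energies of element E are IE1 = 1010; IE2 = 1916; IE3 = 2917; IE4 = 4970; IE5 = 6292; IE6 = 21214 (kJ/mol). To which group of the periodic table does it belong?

Look for the largest jump between consecutive ionization energies: IE6/IE5 ≈ 3.4, far larger than any earlier ratio.
That jump marks the point where a core electron is being removed. So the atom has 5 valence electrons.
A main-group element with 5 valence electrons is in group 15.

Group 15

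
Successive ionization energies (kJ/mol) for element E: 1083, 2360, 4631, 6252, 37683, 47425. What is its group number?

Look for the largest jump between consecutive ionization energies: IE5/IE4 ≈ 6.0, far larger than any earlier ratio.
That jump marks the point where a core electron is being removed. So the atom has 4 valence electrons.
A main-group element with 4 valence electrons is in group 14.

Group 14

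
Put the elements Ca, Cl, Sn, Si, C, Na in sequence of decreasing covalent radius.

Ca > Na > Sn > Si > Cl > C

C is in period 2, group 14; Na is in period 3, group 1; Si is in period 3, group 14; Cl is in period 3, group 17; Ca is in period 4, group 2; Sn is in period 5, group 14.
Moving right in a period, electrons are added to the same shell under a stronger nuclear pull, so atoms get smaller; moving down, a new shell is opened and atoms get larger.
Here both period and group differ, so the two effects have to be weighed against each other.
Cl > C: period and group pull opposite ways; the down-group shift dominates (99 vs 75 pm).
Si > Cl: both are in period 3; the period trend gives Si the larger value.
Sn > Si: they share group 14; the group trend gives Sn the larger value.
Na > Sn: the two effects oppose for this pair; the across-period effect wins (155 vs 140 pm).
Ca > Na: period and group pull opposite ways; the down-group shift dominates (171 vs 155 pm).
Tabulated atomic radius (pm): C 75, Na 155, Si 116, Cl 99, Ca 171, Sn 140.
So from largest to smallest: Ca > Na > Sn > Si > Cl > C.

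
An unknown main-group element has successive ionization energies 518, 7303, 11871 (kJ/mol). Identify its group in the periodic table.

Group 1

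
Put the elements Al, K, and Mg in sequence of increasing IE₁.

K < Al < Mg

Mg is in period 3, group 2; Al is in period 3, group 13; K is in period 4, group 1.
IE₁ increases left→right with effective nuclear charge and decreases top→bottom as the valence shell moves farther out.
Here both period and group differ, so the two effects have to be weighed against each other.
Al > K: relative to K, both the across-period and down-group shifts push Al's first ionization energy up.
Mg > Al: this pair runs against the simple trend — see the exception note.
Note the exception: Mg has a higher first ionization energy than Al, contrary to the simple trend — Al's single 3p electron is easier to remove than one from Mg's filled 3s².
Tabulated first ionization energy (kJ/mol): Mg 738, Al 578, K 419.
So from lowest to highest: K < Al < Mg.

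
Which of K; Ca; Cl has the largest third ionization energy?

IE_3 is the cost of taking one more electron from the +2 cation: K²⁺ is already 1 electron into the core; Ca²⁺ is the bare [Ar] core; Cl²⁺ still has 5 valence electrons.
Pulling an electron out of a noble-gas core costs far more than removing a remaining valence electron, so K and Ca sit at the high end of IE_3.
The numbers (kJ/mol): K 4420, Ca 4912, Cl 3822.
Putting it together, IE_3: Cl < K < Ca.

Ca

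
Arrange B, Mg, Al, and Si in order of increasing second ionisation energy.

Consider each +1 ion: B⁺ still has 2 valence electrons; Mg⁺ still has 1 valence electron; Al⁺ still has 2 valence electrons; Si⁺ still has 3 valence electrons.
All are still removing valence electrons, so compare the +1 ions as you would atoms: IE_2 generally rises across a period (higher Z_eff) and falls down a group (larger shell), subject to the usual subshell exceptions.
Valence configurations: B⁺ [He]2s², Mg⁺ [Ne]3s¹, Al⁺ [Ne]3s², Si⁺ [Ne]3s²3p¹.
Si⁺ loses a lone 3p electron whereas Al⁺ must break into a filled 3s² pair, so IE_2(Al) > IE_2(Si) even though Si has the higher nuclear charge.
Approximate IE_2 values (kJ/mol): B 2427, Mg 1451, Al 1817, Si 1577.
Overall IE_2 order: Mg < Si < Al < B.

Mg < Si < Al < B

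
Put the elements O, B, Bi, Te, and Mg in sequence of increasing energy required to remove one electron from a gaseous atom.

Bi, Mg, B, Te, O

B is in period 2, group 13; O is in period 2, group 16; Mg is in period 3, group 2; Te is in period 5, group 16; Bi is in period 6, group 15.
First ionization energy rises across a period (greater Z_eff holds electrons more tightly) and falls down a group (valence electrons are farther from the nucleus).
Neither a single period nor a single group — weigh both effects.
Mg > Bi: period and group pull opposite ways; the down-group shift dominates (738 vs 703 kJ/mol).
B > Mg: both effects reinforce here, so B is clearly the higher of the two.
Te > B: period and group pull opposite ways; the across-period shift dominates (869 vs 801 kJ/mol).
O > Te: O sits above Te in group 16, so the down-group effect alone puts O higher.
Tabulated first ionization energy (kJ/mol): B 801, O 1314, Mg 738, Te 869, Bi 703.
So from lowest to highest: Bi < Mg < B < Te < O.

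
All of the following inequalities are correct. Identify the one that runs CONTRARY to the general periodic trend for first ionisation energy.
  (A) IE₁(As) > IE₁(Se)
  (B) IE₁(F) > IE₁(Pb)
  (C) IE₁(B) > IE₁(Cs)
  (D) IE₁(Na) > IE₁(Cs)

The general trend: first ionisation energy increases across a period and decreases down a group.
(A) As (period 4, group 15) vs Se (period 4, group 16): the stated order contradicts the simple trend.
(B) F (period 2, group 17) vs Pb (period 6, group 14): the stated order agrees with the simple trend.
(C) B (period 2, group 13) vs Cs (period 6, group 1): the stated order agrees with the simple trend.
(D) Na (period 3, group 1) vs Cs (period 6, group 1): the stated order agrees with the simple trend.
The exception is (A): Se (4p⁴) ionizes more easily than half-filled As (4p³).

(A)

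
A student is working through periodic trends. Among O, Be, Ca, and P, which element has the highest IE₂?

O

The second ionization energy removes an electron from the +1 ion. For each element: O⁺ still has 5 valence electrons; Be⁺ still has 1 valence electron; Ca⁺ still has 1 valence electron; P⁺ still has 4 valence electrons.
All are still removing valence electrons, so compare the +1 ions as you would atoms: IE_2 generally rises across a period (higher Z_eff) and falls down a group (larger shell), subject to the usual subshell exceptions.
Valence configurations: O⁺ [He]2s²2p³, Be⁺ [He]2s¹, Ca⁺ [Ar]4s¹, P⁺ [Ne]3s²3p².
The numbers (kJ/mol): O 3388, Be 1757, Ca 1145, P 1907.
So the second ionization energies run Ca < Be < P < O.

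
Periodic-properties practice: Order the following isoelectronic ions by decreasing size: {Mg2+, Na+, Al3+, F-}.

All of these have 10 electrons, so size is governed by nuclear charge alone: the more protons, the stronger the pull on the same electron cloud, and the smaller the ion.
Nuclear charges: Al3+ (Z=13), Mg2+ (Z=12), Na+ (Z=11), F- (Z=9).
Largest to smallest: F- > Na+ > Mg2+ > Al3+.

F- > Na+ > Mg2+ > Al3+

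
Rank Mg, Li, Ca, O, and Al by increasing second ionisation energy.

Ca < Mg < Al < O < Li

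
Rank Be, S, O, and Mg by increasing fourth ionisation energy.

The fourth ionization energy removes an electron from the +3 ion. For each element: Be³⁺ is already 1 electron into the core; S³⁺ still has 3 valence electrons; O³⁺ still has 3 valence electrons; Mg³⁺ is already 1 electron into the core.
Pulling an electron out of a noble-gas core costs far more than removing a remaining valence electron, so Mg and Be sit at the high end of IE_4.
Valence configurations: S³⁺ [Ne]3s²3p¹, O³⁺ [He]2s²2p¹.
Tabulated IE_4 (kJ/mol): Be 21007, S 4556, O 7469, Mg 10543.
Putting it together, IE_4: S < O < Mg < Be.

S, O, Mg, Be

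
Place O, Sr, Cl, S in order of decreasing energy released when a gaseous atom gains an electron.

Cl, S, O, Sr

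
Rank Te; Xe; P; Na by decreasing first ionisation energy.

Xe > P > Te > Na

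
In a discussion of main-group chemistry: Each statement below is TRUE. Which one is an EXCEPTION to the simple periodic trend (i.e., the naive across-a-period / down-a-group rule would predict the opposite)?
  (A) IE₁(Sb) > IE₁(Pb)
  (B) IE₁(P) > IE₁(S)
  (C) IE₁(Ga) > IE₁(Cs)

The general trend: IE₁ increases across a period and decreases down a group.
(A) Sb (period 5, group 15) vs Pb (period 6, group 14): the stated order agrees with the simple trend.
(B) P (period 3, group 15) vs S (period 3, group 16): the stated order contradicts the simple trend.
(C) Ga (period 4, group 13) vs Cs (period 6, group 1): the stated order agrees with the simple trend.
The exception is (B): S (3p⁴) ionizes more easily than half-filled P (3p³) because the paired 3p electron in S is pushed out by e⁻–e⁻ repulsion.

(B)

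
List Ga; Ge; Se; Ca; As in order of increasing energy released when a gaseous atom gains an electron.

Ca, Ga, As, Ge, Se

Ca is in period 4, group 2; Ga is in period 4, group 13; Ge is in period 4, group 14; As is in period 4, group 15; Se is in period 4, group 16.
Atoms with high Z_eff and room in the valence shell (especially the halogens) have the most exothermic electron affinities.
All lie in period 4; the across-period trend (electron affinity increases left to right) applies, with the exception below.
Note the exception: Ge has a higher electron affinity than As, contrary to the simple trend — adding an electron to As's half-filled 4p³ is unfavourable, so Ge (4p²) has the more exothermic EA.
Approximate values (kJ/mol): Ca 2, Ga 29, Ge 119, As 78, Se 195.
So from lowest to highest: Ca < Ga < As < Ge < Se.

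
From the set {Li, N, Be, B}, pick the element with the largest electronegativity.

N

Li is in period 2, group 1; Be is in period 2, group 2; B is in period 2, group 13; N is in period 2, group 15.
Electronegativity increases across a period and decreases down a group, tracking effective nuclear charge and atomic size.
All lie in period 2, so electronegativity increases left to right.
The largest electronegativity among these belongs to N.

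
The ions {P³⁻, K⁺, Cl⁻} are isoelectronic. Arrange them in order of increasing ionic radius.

K⁺ < Cl⁻ < P³⁻

All of these have 18 electrons, so size is governed by nuclear charge alone: the more protons, the stronger the pull on the same electron cloud, and the smaller the ion.
Nuclear charges: K⁺ (Z=19), Cl⁻ (Z=17), P³⁻ (Z=15).
Smallest to largest: K⁺ < Cl⁻ < P³⁻.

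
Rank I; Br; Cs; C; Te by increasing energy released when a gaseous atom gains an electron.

Cs < C < Te < I < Br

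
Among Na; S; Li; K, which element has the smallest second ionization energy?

After 1 electron has been removed, what remains? Na⁺ is the bare [Ne] core; S⁺ still has 5 valence electrons; Li⁺ is the bare [He] core; K⁺ is the bare [Ar] core.
Breaking into a closed-shell core is much more expensive than removing a leftover valence electron — K, Na and Li have the largest IE_2 here.
Approximate IE_2 values (kJ/mol): Na 4562, S 2252, Li 7298, K 3052.
So the second ionization energies run S < K < Na < Li.

S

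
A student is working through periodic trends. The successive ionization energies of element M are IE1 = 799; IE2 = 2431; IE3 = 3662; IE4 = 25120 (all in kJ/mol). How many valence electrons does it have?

3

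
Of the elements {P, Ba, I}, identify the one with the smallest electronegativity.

Ba

P is in period 3, group 15; I is in period 5, group 17; Ba is in period 6, group 2.
EN rises left→right (higher Z_eff, smaller atoms) and falls top→bottom (larger, more shielded atoms).
These span different periods and groups, so the two trends combine.
P > Ba: relative to Ba, both the across-period and down-group shifts push P's electronegativity up.
I > P: the two effects oppose for this pair; the across-period effect wins (2.66 vs 2.19).
Tabulated electronegativity (Pauling): P 2.19, I 2.66, Ba 0.89.
The smallest electronegativity among these belongs to Ba.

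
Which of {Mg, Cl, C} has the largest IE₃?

Consider each +2 ion: Mg²⁺ is the bare [Ne] core; Cl²⁺ still has 5 valence electrons; C²⁺ still has 2 valence electrons.
Pulling an electron out of a noble-gas core costs far more than removing a remaining valence electron, so Mg sits at the high end of IE_3.
Valence configurations: Cl²⁺ [Ne]3s²3p³, C²⁺ [He]2s².
The numbers (kJ/mol): Mg 7733, Cl 3822, C 4620.
Putting it together, IE_3: Cl < C < Mg.

Mg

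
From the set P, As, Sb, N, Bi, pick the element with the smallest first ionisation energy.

N is in period 2, group 15; P is in period 3, group 15; As is in period 4, group 15; Sb is in period 5, group 15; Bi is in period 6, group 15.
First ionization energy rises across a period (greater Z_eff holds electrons more tightly) and falls down a group (valence electrons are farther from the nucleus).
All are in group 15, so first ionization energy increases up the group.
The smallest first ionisation energy among these belongs to Bi.

Bi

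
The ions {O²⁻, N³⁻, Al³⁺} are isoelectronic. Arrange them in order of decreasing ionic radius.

All of these have 10 electrons, so size is governed by nuclear charge alone: the more protons, the stronger the pull on the same electron cloud, and the smaller the ion.
Nuclear charges: Al³⁺ (Z=13), O²⁻ (Z=8), N³⁻ (Z=7).
Largest to smallest: N³⁻ > O²⁻ > Al³⁺.

N³⁻ > O²⁻ > Al³⁺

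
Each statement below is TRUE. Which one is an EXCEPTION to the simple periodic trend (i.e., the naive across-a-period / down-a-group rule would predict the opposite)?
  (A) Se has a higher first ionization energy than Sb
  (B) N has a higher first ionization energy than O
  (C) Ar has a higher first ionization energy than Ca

(B)

The general trend: first ionization energy increases across a period and decreases down a group.
(A) Se (period 4, group 16) vs Sb (period 5, group 15): the stated order agrees with the simple trend.
(B) N (period 2, group 15) vs O (period 2, group 16): the stated order contradicts the simple trend.
(C) Ar (period 3, group 18) vs Ca (period 4, group 2): the stated order agrees with the simple trend.
The exception is (B): pairing an electron in O's 2p⁴ costs repulsion energy, so O ionizes more easily than half-filled N (2p³).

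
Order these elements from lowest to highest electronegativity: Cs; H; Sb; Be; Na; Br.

H is in period 1, group 1; Be is in period 2, group 2; Na is in period 3, group 1; Br is in period 4, group 17; Sb is in period 5, group 15; Cs is in period 6, group 1.
Smaller atoms with higher effective nuclear charge are more electronegative.
Neither a single period nor a single group — weigh both effects.
Na > Cs: they share group 1; the group trend gives Na the larger value.
Be > Na: relative to Na, both the across-period and down-group shifts push Be's electronegativity up.
Sb > Be: the two effects oppose for this pair; the across-period effect wins (2.05 vs 1.57).
H > Sb: period and group pull opposite ways; the down-group shift dominates (2.20 vs 2.05).
Br > H: period and group pull opposite ways; the across-period shift dominates (2.96 vs 2.20).
Approximate values (Pauling): H 2.20, Be 1.57, Na 0.93, Br 2.96, Sb 2.05, Cs 0.79.
So from lowest to highest: Cs < Na < Be < Sb < H < Br.

Cs < Na < Be < Sb < H < Br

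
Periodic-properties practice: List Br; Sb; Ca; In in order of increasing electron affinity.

Ca < In < Sb < Br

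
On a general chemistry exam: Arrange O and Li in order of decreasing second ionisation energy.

After 1 electron has been removed, what remains? O⁺ still has 5 valence electrons; Li⁺ is the bare [He] core.
Core electrons are held far more tightly than valence electrons, so Li tops the IE_2 order.
The numbers (kJ/mol): O 3388, Li 7298.
Putting it together, IE_2: O < Li.

Li > O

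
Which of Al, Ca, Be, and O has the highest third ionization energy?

IE_3 is the cost of taking one more electron from the +2 cation: Al²⁺ still has 1 valence electron; Ca²⁺ is the bare [Ar] core; Be²⁺ is the bare [He] core; O²⁺ still has 4 valence electrons.
Usually core removal costs more than valence removal, but here the competition is close: a tightly held n=2 valence electron can cost more to remove than an n=3 core electron, so the actual values have to decide it.
Valence configurations: Al²⁺ [Ne]3s¹, O²⁺ [He]2s²2p².
Approximate IE_3 values (kJ/mol): Al 2745, Ca 4912, Be 14849, O 5300.
Overall IE_3 order: Al < Ca < O < Be.

Be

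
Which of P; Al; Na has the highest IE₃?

Consider each +2 ion: P²⁺ still has 3 valence electrons; Al²⁺ still has 1 valence electron; Na²⁺ is already 1 electron into the core.
Pulling an electron out of a noble-gas core costs far more than removing a remaining valence electron, so Na sits at the high end of IE_3.
Valence configurations: P²⁺ [Ne]3s²3p¹, Al²⁺ [Ne]3s¹.
Tabulated IE_3 (kJ/mol): P 2914, Al 2745, Na 6910.
Overall IE_3 order: Al < P < Na.

Na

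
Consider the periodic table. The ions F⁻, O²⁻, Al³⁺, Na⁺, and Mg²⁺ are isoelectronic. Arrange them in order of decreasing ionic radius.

O²⁻, F⁻, Na⁺, Mg²⁺, Al³⁺

All of these have 10 electrons, so size is governed by nuclear charge alone: the more protons, the stronger the pull on the same electron cloud, and the smaller the ion.
Nuclear charges: Al³⁺ (Z=13), Mg²⁺ (Z=12), Na⁺ (Z=11), F⁻ (Z=9), O²⁻ (Z=8).
Largest to smallest: O²⁻ > F⁻ > Na⁺ > Mg²⁺ > Al³⁺.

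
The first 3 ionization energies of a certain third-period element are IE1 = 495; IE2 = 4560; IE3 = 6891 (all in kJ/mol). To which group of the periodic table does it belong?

Group 1

Look for the largest jump between consecutive ionization energies: IE2/IE1 ≈ 9.2, far larger than any earlier ratio.
That jump marks the point where a core electron is being removed. So the atom has 1 valence electron.
A main-group element with 1 valence electron is in group 1.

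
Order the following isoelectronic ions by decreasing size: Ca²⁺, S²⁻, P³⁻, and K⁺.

P³⁻ > S²⁻ > K⁺ > Ca²⁺

All of these have 18 electrons, so size is governed by nuclear charge alone: the more protons, the stronger the pull on the same electron cloud, and the smaller the ion.
Nuclear charges: Ca²⁺ (Z=20), K⁺ (Z=19), S²⁻ (Z=16), P³⁻ (Z=15).
Largest to smallest: P³⁻ > S²⁻ > K⁺ > Ca²⁺.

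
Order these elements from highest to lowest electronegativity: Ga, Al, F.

F, Ga, Al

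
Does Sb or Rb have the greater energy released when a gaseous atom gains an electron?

Electron affinity generally becomes more exothermic across a period toward the halogens and less exothermic down a group.
All lie in period 5, so electron affinity increases left to right.
So Sb has the greater energy released when a gaseous atom gains an electron (Sb > Rb).

Sb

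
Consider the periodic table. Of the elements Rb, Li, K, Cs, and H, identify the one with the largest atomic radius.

H is in period 1, group 1; Li is in period 2, group 1; K is in period 4, group 1; Rb is in period 5, group 1; Cs is in period 6, group 1.
Radius decreases left→right (rising Z_eff, same n) and increases top→bottom (higher n).
All are in group 1, so atomic radius increases down the group.
The largest atomic radius among these belongs to Cs.

Cs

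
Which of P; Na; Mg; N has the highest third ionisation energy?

The third ionization energy removes an electron from the +2 ion. For each element: P²⁺ still has 3 valence electrons; Na²⁺ is already 1 electron into the core; Mg²⁺ is the bare [Ne] core; N²⁺ still has 3 valence electrons.
Core electrons are held far more tightly than valence electrons, so Na and Mg top the IE_3 order.
Valence configurations: P²⁺ [Ne]3s²3p¹, N²⁺ [He]2s²2p¹.
The numbers (kJ/mol): P 2914, Na 6910, Mg 7733, N 4578.
Overall IE_3 order: P < N < Na < Mg.

Mg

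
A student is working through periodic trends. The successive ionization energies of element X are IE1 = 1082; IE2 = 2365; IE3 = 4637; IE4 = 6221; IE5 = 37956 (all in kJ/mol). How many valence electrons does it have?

4

Look for the largest jump between consecutive ionization energies: IE5/IE4 ≈ 6.1, far larger than any earlier ratio.
That jump marks the point where a core electron is being removed. So the atom has 4 valence electrons.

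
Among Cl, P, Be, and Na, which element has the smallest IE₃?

After 2 electrons have been removed, what remains? Cl²⁺ still has 5 valence electrons; P²⁺ still has 3 valence electrons; Be²⁺ is the bare [He] core; Na²⁺ is already 1 electron into the core.
Pulling an electron out of a noble-gas core costs far more than removing a remaining valence electron, so Na and Be sit at the high end of IE_3.
Valence configurations: Cl²⁺ [Ne]3s²3p³, P²⁺ [Ne]3s²3p¹.
The numbers (kJ/mol): Cl 3822, P 2914, Be 14849, Na 6910.
Overall IE_3 order: P < Cl < Na < Be.

P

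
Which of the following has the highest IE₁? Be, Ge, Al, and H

H is in period 1, group 1; Be is in period 2, group 2; Al is in period 3, group 13; Ge is in period 4, group 14.
Across a period the outer electron is held more tightly (higher IE₁); down a group it sits in a higher shell, more shielded, and comes off more easily.
A diagonal step moves right (one effect) and down (the opposite effect) at once.
Ge > Al: period and group pull opposite ways; the across-period shift dominates (762 vs 578 kJ/mol).
Be > Ge: the two effects oppose for this pair; the down-group effect wins (900 vs 762 kJ/mol).
H > Be: period and group pull opposite ways; the down-group shift dominates (1312 vs 900 kJ/mol).
Approximate values (kJ/mol): H 1312, Be 900, Al 578, Ge 762.
The highest IE₁ among these belongs to H.

H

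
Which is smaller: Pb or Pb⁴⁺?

Pb⁴⁺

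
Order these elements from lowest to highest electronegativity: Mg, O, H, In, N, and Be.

H is in period 1, group 1; Be is in period 2, group 2; N is in period 2, group 15; O is in period 2, group 16; Mg is in period 3, group 2; In is in period 5, group 13.
EN rises left→right (higher Z_eff, smaller atoms) and falls top→bottom (larger, more shielded atoms).
These span different periods and groups, so the two trends combine.
Be > Mg: they share group 2; the group trend gives Be the larger value.
In > Be: period and group pull opposite ways; the across-period shift dominates (1.78 vs 1.57).
H > In: period and group pull opposite ways; the down-group shift dominates (2.20 vs 1.78).
N > H: the two effects oppose for this pair; the across-period effect wins (3.04 vs 2.20).
O > N: O lies to the right of N in period 2, so the across-period effect alone puts O higher.
Approximate values (Pauling): H 2.20, Be 1.57, N 3.04, O 3.44, Mg 1.31, In 1.78.
So from lowest to highest: Mg < Be < In < H < N < O.

Mg < Be < In < H < N < O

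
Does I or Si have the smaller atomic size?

Si

Si is in period 3, group 14; I is in period 5, group 17.
Atomic radius shrinks across a period as nuclear charge pulls the same shell inward, and grows down a group as new shells are added.
Here both period and group differ, so the two effects have to be weighed against each other.
I > Si: period and group pull opposite ways; the down-group shift dominates (133 vs 116 pm).
Tabulated atomic radius (pm): Si 116, I 133.
So Si has the smaller atomic size (Si < I).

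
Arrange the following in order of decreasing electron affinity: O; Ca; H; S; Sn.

Electron affinity generally becomes more exothermic across a period toward the halogens and less exothermic down a group.
These span different periods and groups, so the two trends combine.
H > Ca: the two effects oppose for this pair; the down-group effect wins (73 vs 2 kJ/mol).
Sn > H: the two effects oppose for this pair; the across-period effect wins (107 vs 73 kJ/mol).
O > Sn: relative to Sn, both the across-period and down-group shifts push O's electron affinity up.
S > O: this pair runs against the simple trend — see the exception note.
Note the exception: S has a higher electron affinity than O, contrary to the simple trend — the compact 2p subshell of O repels the added electron more than S's larger 3p does.
For reference (kJ/mol): H 73, O 141, S 200, Ca 2, Sn 107.
So from highest to lowest: S > O > Sn > H > Ca.

S, O, Sn, H, Ca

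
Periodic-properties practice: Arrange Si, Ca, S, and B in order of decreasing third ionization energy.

After 2 electrons have been removed, what remains? Si²⁺ still has 2 valence electrons; Ca²⁺ is the bare [Ar] core; S²⁺ still has 4 valence electrons; B²⁺ still has 1 valence electron.
Breaking into a closed-shell core is much more expensive than removing a leftover valence electron — Ca has the largest IE_3 here.
Valence configurations: Si²⁺ [Ne]3s², S²⁺ [Ne]3s²3p², B²⁺ [He]2s¹.
Tabulated IE_3 (kJ/mol): Si 3232, Ca 4912, S 3357, B 3660.
So the third ionization energies run Si < S < B < Ca.

Ca > B > S > Si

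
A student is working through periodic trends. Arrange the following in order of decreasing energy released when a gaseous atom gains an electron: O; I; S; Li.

Li is in period 2, group 1; O is in period 2, group 16; S is in period 3, group 16; I is in period 5, group 17.
Adding an electron releases more energy for atoms nearer the top right (short of the noble gases).
These span different periods and groups, so the two trends combine.
O > Li: both are in period 2; the period trend gives O the larger value.
S > O: this pair runs against the simple trend — see the exception note.
I > S: period and group pull opposite ways; the across-period shift dominates (295 vs 200 kJ/mol).
Note the exception: S has a higher electron affinity than O, contrary to the simple trend — the compact 2p subshell of O repels the added electron more than S's larger 3p does.
For reference (kJ/mol): Li 60, O 141, S 200, I 295.
So from highest to lowest: I > S > O > Li.

I, S, O, Li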